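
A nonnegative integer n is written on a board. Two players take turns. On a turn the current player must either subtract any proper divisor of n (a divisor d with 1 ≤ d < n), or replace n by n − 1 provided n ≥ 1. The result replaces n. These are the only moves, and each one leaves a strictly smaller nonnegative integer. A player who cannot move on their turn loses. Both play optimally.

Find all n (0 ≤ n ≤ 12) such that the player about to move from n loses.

0, 2, 5, 7, 9, 11

Classify positions by backward induction: terminal positions (no move available) are L. From any other position, the mover wins iff some move reaches an L.
n=0: no move → L
n=1: W (go to 0, an L position)
n=2: L (sole option 1(W) is W)
n=3: W (go to 2, an L position)
n=4: W (go to 2, an L position)
n=5: L (sole option 4(W) is W)
n=6: W (go to 5, an L position)
n=7: L (sole option 6(W) is W)
n=8: W (go to 7, an L position)
n=9: L (options 6(W), 8(W) are all W)
n=10: W (go to 5, an L position)
n=11: L (sole option 10(W) is W)
n=12: W (go to 9, an L position)
Reading off the rows marked L gives the requested list; there are 6 such values of n.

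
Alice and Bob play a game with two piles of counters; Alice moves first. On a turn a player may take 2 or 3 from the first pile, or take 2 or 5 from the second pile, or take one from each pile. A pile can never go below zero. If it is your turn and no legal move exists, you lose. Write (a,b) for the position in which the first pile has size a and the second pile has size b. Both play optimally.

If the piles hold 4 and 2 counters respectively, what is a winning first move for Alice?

Classify positions by backward induction: terminal positions (no move available) are L. From any other position, the mover wins iff some move reaches an L.
No move ever increases a pile, so every position that can arise here has a ≤ 4 and b ≤ 2; it is enough to label the cells with 0 ≤ a ≤ 4 and 0 ≤ b ≤ 2.
Every move lowers a or b (never raises either), so fill the grid row by row in increasing a, and left to right within a row: each cell's successors are then already labelled.
      b=0  b=1  b=2
a=0:    L    L    W
a=1:    L    W    W
a=2:    W    W    L
a=3:    W    W    L
a=4:    W    L    W
Cells with no legal move (terminal, hence L): (0,0), (0,1), (1,0).
The remaining L cells, each justified by listing all of its moves:
(2,2): moves to (0,2)(W), (2,0)(W), (1,1)(W); every one is W ⇒ L
(3,2): moves to (1,2)(W), (0,2)(W), (3,0)(W), (2,1)(W); every one is W ⇒ L
(4,1): moves to (2,1)(W), (1,1)(W), (3,0)(W); every one is W ⇒ L
Every other cell has at least one move into one of the L cells above, so it is W.
From (4,2), the L positions reachable in one move are: (2,2).

Move to (2,2).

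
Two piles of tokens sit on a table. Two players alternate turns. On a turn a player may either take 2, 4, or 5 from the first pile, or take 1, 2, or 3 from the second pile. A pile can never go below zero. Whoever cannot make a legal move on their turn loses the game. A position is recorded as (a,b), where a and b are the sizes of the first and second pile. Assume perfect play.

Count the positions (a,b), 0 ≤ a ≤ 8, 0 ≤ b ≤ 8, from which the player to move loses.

Build the W/L table. Terminal = L. A non-terminal position is W if it has a move to some L; otherwise it is L.
Every move lowers a or b (never raises either), so fill the grid row by row in increasing a, and left to right within a row: each cell's successors are then already labelled.
      b=0  b=1  b=2  b=3  b=4  b=5  b=6  b=7  b=8
a=0:    L    W    W    W    L    W    W    W    L
a=1:    L    W    W    W    L    W    W    W    L
a=2:    W    L    W    W    W    L    W    W    W
a=3:    W    L    W    W    W    L    W    W    W
a=4:    W    W    L    W    W    W    L    W    W
a=5:    W    W    L    W    W    W    L    W    W
a=6:    W    W    W    L    W    W    W    L    W
a=7:    L    W    W    W    L    W    W    W    L
a=8:    L    W    W    W    L    W    W    W    L
Cells with no legal move (terminal, hence L): (0,0), (1,0).
The remaining L cells, each justified by listing all of its moves:
(0,4): only reaches (0,3)(W), (0,2)(W), (0,1)(W), all W → L
(0,8): only reaches (0,7)(W), (0,6)(W), (0,5)(W), all W → L
(1,4): only reaches (1,3)(W), (1,2)(W), (1,1)(W), all W → L
(1,8): only reaches (1,7)(W), (1,6)(W), (1,5)(W), all W → L
(2,1): only reaches (0,1)(W), (2,0)(W), all W → L
(2,5): only reaches (0,5)(W), (2,4)(W), (2,3)(W), (2,2)(W), all W → L
(3,1): only reaches (1,1)(W), (3,0)(W), all W → L
(3,5): only reaches (1,5)(W), (3,4)(W), (3,3)(W), (3,2)(W), all W → L
(4,2): only reaches (2,2)(W), (0,2)(W), (4,1)(W), (4,0)(W), all W → L
(4,6): only reaches (2,6)(W), (0,6)(W), (4,5)(W), (4,4)(W), (4,3)(W), all W → L
(5,2): only reaches (3,2)(W), (1,2)(W), (0,2)(W), (5,1)(W), (5,0)(W), all W → L
(5,6): only reaches (3,6)(W), (1,6)(W), (0,6)(W), (5,5)(W), (5,4)(W), (5,3)(W), all W → L
(6,3): only reaches (4,3)(W), (2,3)(W), (1,3)(W), (6,2)(W), (6,1)(W), (6,0)(W), all W → L
(6,7): only reaches (4,7)(W), (2,7)(W), (1,7)(W), (6,6)(W), (6,5)(W), (6,4)(W), all W → L
(7,0): only reaches (5,0)(W), (3,0)(W), (2,0)(W), all W → L
(7,4): only reaches (5,4)(W), (3,4)(W), (2,4)(W), (7,3)(W), (7,2)(W), (7,1)(W), all W → L
(7,8): only reaches (5,8)(W), (3,8)(W), (2,8)(W), (7,7)(W), (7,6)(W), (7,5)(W), all W → L
(8,0): only reaches (6,0)(W), (4,0)(W), (3,0)(W), all W → L
(8,4): only reaches (6,4)(W), (4,4)(W), (3,4)(W), (8,3)(W), (8,2)(W), (8,1)(W), all W → L
(8,8): only reaches (6,8)(W), (4,8)(W), (3,8)(W), (8,7)(W), (8,6)(W), (8,5)(W), all W → L
Every other cell has at least one move into one of the L cells above, so it is W.
L cells per row: a=0: 3, a=1: 3, a=2: 2, a=3: 2, a=4: 2, a=5: 2, a=6: 2, a=7: 3, a=8: 3; total 22.

22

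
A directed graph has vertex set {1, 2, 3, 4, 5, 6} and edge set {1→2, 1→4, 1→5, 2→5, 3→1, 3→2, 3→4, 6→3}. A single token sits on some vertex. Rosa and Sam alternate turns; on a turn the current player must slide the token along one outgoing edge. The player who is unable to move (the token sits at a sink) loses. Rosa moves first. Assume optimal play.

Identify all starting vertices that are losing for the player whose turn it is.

4, 5, 6

Classify positions by backward induction: terminal positions (no move available) are L. From any other position, the mover wins iff some move reaches an L.
Every edge goes from a vertex to one that appears earlier in the order 5, 4, 2, 1, 3, 6, so processing vertices in that order labels each vertex after all of its successors.
5: no outgoing edge → L
4: no outgoing edge → L
2: can move to 5, which is L ⇒ W
1: can move to 4, which is L ⇒ W
3: can move to 4, which is L ⇒ W
6: the only move is to 3(W), a W ⇒ L
Reading off the rows marked L gives the requested list; there are 3 such vertices.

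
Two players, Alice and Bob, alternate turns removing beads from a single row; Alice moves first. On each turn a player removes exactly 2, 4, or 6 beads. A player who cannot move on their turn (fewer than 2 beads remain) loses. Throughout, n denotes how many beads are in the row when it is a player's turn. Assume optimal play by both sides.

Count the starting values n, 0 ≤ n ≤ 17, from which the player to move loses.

Label each position W (a win for the player to move) or L (a loss). A position with no legal move is L; any other position is W exactly when some move reaches an L, and L when every move reaches a W.
n=0: no move → L
n=1: no move → L
n=2: can move to 0, which is L ⇒ W
n=3: can move to 1, which is L ⇒ W
n=4: can move to 0, which is L ⇒ W
n=5: can move to 1, which is L ⇒ W
n=6: can move to 0, which is L ⇒ W
n=7: can move to 1, which is L ⇒ W
n=8: moves to 6(W), 4(W), 2(W); every one is W ⇒ L
n=9: moves to 7(W), 5(W), 3(W); every one is W ⇒ L
n=10: can move to 8, which is L ⇒ W
n=11: can move to 9, which is L ⇒ W
n=12: can move to 8, which is L ⇒ W
n=13: can move to 9, which is L ⇒ W
n=14: can move to 8, which is L ⇒ W
n=15: can move to 9, which is L ⇒ W
n=16: moves to 14(W), 12(W), 10(W); every one is W ⇒ L
n=17: moves to 15(W), 13(W), 11(W); every one is W ⇒ L
L entries with 0 ≤ n ≤ 17: n = 0, 1, 8, 9, 16, 17; that makes 6.

6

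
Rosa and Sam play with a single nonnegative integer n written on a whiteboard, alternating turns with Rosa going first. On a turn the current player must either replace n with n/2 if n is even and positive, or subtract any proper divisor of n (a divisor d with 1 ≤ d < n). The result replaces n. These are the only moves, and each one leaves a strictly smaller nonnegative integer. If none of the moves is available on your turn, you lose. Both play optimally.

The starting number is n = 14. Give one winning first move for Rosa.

Classify positions by backward induction: terminal positions (no move available) are L. From any other position, the mover wins iff some move reaches an L.
n=0: no move → L
n=1: no move → L
n=2: can move to 1, which is L ⇒ W
n=3: the only move is to 2(W), a W ⇒ L
n=4: can move to 3, which is L ⇒ W
n=5: the only move is to 4(W), a W ⇒ L
n=6: can move to 3, which is L ⇒ W
n=7: the only move is to 6(W), a W ⇒ L
n=8: can move to 7, which is L ⇒ W
n=9: moves to 6(W), 8(W); every one is W ⇒ L
n=10: can move to 5, which is L ⇒ W
n=11: the only move is to 10(W), a W ⇒ L
n=12: can move to 9, which is L ⇒ W
n=13: the only move is to 12(W), a W ⇒ L
n=14: can move to 7, which is L ⇒ W
From 14, the L positions reachable in one move are: 7, 13. Any move reaching one of these is winning.

Move to 7.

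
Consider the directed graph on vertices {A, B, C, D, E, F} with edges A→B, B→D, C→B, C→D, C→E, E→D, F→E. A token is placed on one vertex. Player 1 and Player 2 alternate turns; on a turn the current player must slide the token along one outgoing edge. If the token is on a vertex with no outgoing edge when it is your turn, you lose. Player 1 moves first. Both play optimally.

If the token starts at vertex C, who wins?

Compute win/loss labels from the base case upward. A position with no move is L. Any other position is W if it can reach an L in one move, else L.
Every edge goes from a vertex to one that appears earlier in the order D, B, E, C, F, A, so processing vertices in that order labels each vertex after all of its successors.
D: no outgoing edge → L
B: W (go to D, an L position)
E: W (go to D, an L position)
C: W (go to D, an L position)
F: L (sole option E(W) is W)
A: L (sole option B(W) is W)
From C Player 1 can move to D, reaching an L position.

Player 1 wins.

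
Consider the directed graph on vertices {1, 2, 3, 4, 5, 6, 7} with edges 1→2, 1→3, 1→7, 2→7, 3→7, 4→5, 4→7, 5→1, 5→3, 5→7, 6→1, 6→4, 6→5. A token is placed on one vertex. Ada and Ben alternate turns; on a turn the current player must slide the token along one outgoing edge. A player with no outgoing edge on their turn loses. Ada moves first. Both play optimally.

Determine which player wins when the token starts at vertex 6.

Ben wins.

Label each position W (a win for the player to move) or L (a loss). A position with no legal move is L; any other position is W exactly when some move reaches an L, and L when every move reaches a W.
Every edge goes from a vertex to one that appears earlier in the order 7, 2, 3, 1, 5, 4, 6, so processing vertices in that order labels each vertex after all of its successors.
7: no outgoing edge → L
2: W (go to 7, an L position)
3: W (go to 7, an L position)
1: W (go to 7, an L position)
5: W (go to 7, an L position)
4: W (go to 7, an L position)
6: L (options 4(W), 5(W), 1(W) are all W)
Every move from 6 reaches a W position, so the mover loses.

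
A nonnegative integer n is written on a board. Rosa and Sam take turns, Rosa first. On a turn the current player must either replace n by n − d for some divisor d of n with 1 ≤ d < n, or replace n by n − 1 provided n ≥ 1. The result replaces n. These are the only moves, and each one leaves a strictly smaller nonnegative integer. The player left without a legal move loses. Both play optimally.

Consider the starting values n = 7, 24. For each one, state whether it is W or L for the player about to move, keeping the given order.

Classify positions by backward induction: terminal positions (no move available) are L. From any other position, the mover wins iff some move reaches an L.
n=0: no move → L
n=1: →0(L), so W
n=2: →1(W) only, which is W, so L
n=3: →2(L), so W
n=4: →2(L), so W
n=5: →4(W) only, which is W, so L
n=6: →5(L), so W
n=7: →6(W) only, which is W, so L
n=8: →7(L), so W
n=9: →6(W), 8(W) — all W, so L
n=10: →5(L), so W
n=11: →10(W) only, which is W, so L
n=12: →9(L), so W
n=13: →12(W) only, which is W, so L
n=14: →7(L), so W
n=15: →10(W), 12(W), 14(W) — all W, so L
n=16: →15(L), so W
n=17: →16(W) only, which is W, so L
n=18: →9(L), so W
n=19: →18(W) only, which is W, so L
n=20: →15(L), so W
n=21: →14(W), 18(W), 20(W) — all W, so L
n=22: →11(L), so W
n=23: →22(W) only, which is W, so L
n=24: →21(L), so W

7: L, 24: W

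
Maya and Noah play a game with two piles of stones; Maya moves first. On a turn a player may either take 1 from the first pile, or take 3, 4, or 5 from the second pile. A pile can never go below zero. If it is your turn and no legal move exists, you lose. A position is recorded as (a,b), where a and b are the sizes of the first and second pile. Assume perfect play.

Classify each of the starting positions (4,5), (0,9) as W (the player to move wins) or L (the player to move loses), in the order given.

Compute win/loss labels from the base case upward. A position with no move is L. Any other position is W if it can reach an L in one move, else L.
No move ever increases a pile, so every position that can arise here has a ≤ 4 and b ≤ 9; it is enough to label the cells with 0 ≤ a ≤ 4 and 0 ≤ b ≤ 9.
Every move lowers a or b (never raises either), so fill the grid row by row in increasing a, and left to right within a row: each cell's successors are then already labelled.
      b=0  b=1  b=2  b=3  b=4  b=5  b=6  b=7  b=8  b=9
a=0:    L    L    L    W    W    W    W    W    L    L
a=1:    W    W    W    L    L    L    W    W    W    W
a=2:    L    L    L    W    W    W    W    W    L    L
a=3:    W    W    W    L    L    L    W    W    W    W
a=4:    L    L    L    W    W    W    W    W    L    L
Cells with no legal move (terminal, hence L): (0,0), (0,1), (0,2).
The remaining L cells, each justified by listing all of its moves:
(0,8): L (options (0,5)(W), (0,4)(W), (0,3)(W) are all W)
(0,9): L (options (0,6)(W), (0,5)(W), (0,4)(W) are all W)
(1,3): L (options (0,3)(W), (1,0)(W) are all W)
(1,4): L (options (0,4)(W), (1,1)(W), (1,0)(W) are all W)
(1,5): L (options (0,5)(W), (1,2)(W), (1,1)(W), (1,0)(W) are all W)
(2,0): L (sole option (1,0)(W) is W)
(2,1): L (sole option (1,1)(W) is W)
(2,2): L (sole option (1,2)(W) is W)
(2,8): L (options (1,8)(W), (2,5)(W), (2,4)(W), (2,3)(W) are all W)
(2,9): L (options (1,9)(W), (2,6)(W), (2,5)(W), (2,4)(W) are all W)
(3,3): L (options (2,3)(W), (3,0)(W) are all W)
(3,4): L (options (2,4)(W), (3,1)(W), (3,0)(W) are all W)
(3,5): L (options (2,5)(W), (3,2)(W), (3,1)(W), (3,0)(W) are all W)
(4,0): L (sole option (3,0)(W) is W)
(4,1): L (sole option (3,1)(W) is W)
(4,2): L (sole option (3,2)(W) is W)
(4,8): L (options (3,8)(W), (4,5)(W), (4,4)(W), (4,3)(W) are all W)
(4,9): L (options (3,9)(W), (4,6)(W), (4,5)(W), (4,4)(W) are all W)
Every other cell has at least one move into one of the L cells above, so it is W.
(4,5): the move to (3,5) reaches an L cell, so W
(0,9): one of the L cells justified above, so L

(4,5): W, (0,9): L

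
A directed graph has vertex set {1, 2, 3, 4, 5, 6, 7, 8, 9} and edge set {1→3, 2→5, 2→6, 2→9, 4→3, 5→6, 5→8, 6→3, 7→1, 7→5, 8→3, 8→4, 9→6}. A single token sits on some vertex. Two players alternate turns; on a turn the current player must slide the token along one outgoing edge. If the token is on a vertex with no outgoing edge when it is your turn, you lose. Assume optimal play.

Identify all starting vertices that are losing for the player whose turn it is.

Label each position W (a win for the player to move) or L (a loss). A position with no legal move is L; any other position is W exactly when some move reaches an L, and L when every move reaches a W.
Every edge goes from a vertex to one that appears earlier in the order 3, 4, 6, 9, 8, 5, 1, 7, 2, so processing vertices in that order labels each vertex after all of its successors.
3: no outgoing edge → L
4: reaches L-position 3 → W
6: reaches L-position 3 → W
9: only reaches 6(W), which is W → L
8: reaches L-position 3 → W
5: only reaches 8(W), 6(W), all W → L
1: reaches L-position 3 → W
7: reaches L-position 5 → W
2: reaches L-position 5 → W
Reading off the rows marked L gives the requested list; there are 3 such vertices.

3, 5, 9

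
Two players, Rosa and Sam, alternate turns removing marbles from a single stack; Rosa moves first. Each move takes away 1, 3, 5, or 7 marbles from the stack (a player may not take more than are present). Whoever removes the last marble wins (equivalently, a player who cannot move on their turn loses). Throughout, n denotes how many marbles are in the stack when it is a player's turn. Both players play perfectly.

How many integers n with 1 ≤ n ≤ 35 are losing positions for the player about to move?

Classify positions by backward induction: terminal positions (no move available) are L. From any other position, the mover wins iff some move reaches an L.
n=0: no move → L
n=1: reaches L-position 0 → W
n=2: only reaches 1(W), which is W → L
n=3: reaches L-position 2 → W
n=4: only reaches 3(W), 1(W), all W → L
n=5: reaches L-position 4 → W
n=6: only reaches 5(W), 3(W), 1(W), all W → L
n=7: reaches L-position 6 → W
n=8: only reaches 7(W), 5(W), 3(W), 1(W), all W → L
n=9: reaches L-position 8 → W
n=10: only reaches 9(W), 7(W), 5(W), 3(W), all W → L
n=11: reaches L-position 10 → W
n=12: only reaches 11(W), 9(W), 7(W), 5(W), all W → L
n=13: reaches L-position 12 → W
n=14: only reaches 13(W), 11(W), 9(W), 7(W), all W → L
n=15: reaches L-position 14 → W
n=16: only reaches 15(W), 13(W), 11(W), 9(W), all W → L
n=17: reaches L-position 16 → W
n=18: only reaches 17(W), 15(W), 13(W), 11(W), all W → L
n=19: reaches L-position 18 → W
n=20: only reaches 19(W), 17(W), 15(W), 13(W), all W → L
n=21: reaches L-position 20 → W
n=22: only reaches 21(W), 19(W), 17(W), 15(W), all W → L
n=23: reaches L-position 22 → W
n=24: only reaches 23(W), 21(W), 19(W), 17(W), all W → L
n=25: reaches L-position 24 → W
n=26: only reaches 25(W), 23(W), 21(W), 19(W), all W → L
n=27: reaches L-position 26 → W
n=28: only reaches 27(W), 25(W), 23(W), 21(W), all W → L
n=29: reaches L-position 28 → W
n=30: only reaches 29(W), 27(W), 25(W), 23(W), all W → L
n=31: reaches L-position 30 → W
n=32: only reaches 31(W), 29(W), 27(W), 25(W), all W → L
n=33: reaches L-position 32 → W
n=34: only reaches 33(W), 31(W), 29(W), 27(W), all W → L
n=35: reaches L-position 34 → W
L entries with 1 ≤ n ≤ 35 (n=0 is outside the asked range and is not counted): n = 2, 4, 6, 8, 10, 12, 14, 16, 18, 20, 22, 24, 26, 28, 30, 32, 34; that makes 17.

17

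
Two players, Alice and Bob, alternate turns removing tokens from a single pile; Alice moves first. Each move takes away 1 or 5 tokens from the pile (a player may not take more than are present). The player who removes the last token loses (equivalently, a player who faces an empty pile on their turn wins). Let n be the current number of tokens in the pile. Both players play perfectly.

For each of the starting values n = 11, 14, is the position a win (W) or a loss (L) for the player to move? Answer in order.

Classify positions by backward induction: terminal positions (no move available) are W. From any other position, the mover wins iff some move reaches an L.
n=0: no move; the opponent has just taken the last token and therefore loses → W
n=1: →0(W) only, which is W, so L
n=2: →1(L), so W
n=3: →2(W) only, which is W, so L
n=4: →3(L), so W
n=5: →4(W), 0(W) — all W, so L
n=6: →5(L), so W
n=7: →6(W), 2(W) — all W, so L
n=8: →7(L), so W
n=9: →8(W), 4(W) — all W, so L
n=10: →9(L), so W
n=11: →10(W), 6(W) — all W, so L
n=12: →11(L), so W
n=13: →12(W), 8(W) — all W, so L
n=14: →13(L), so W

11: L, 14: W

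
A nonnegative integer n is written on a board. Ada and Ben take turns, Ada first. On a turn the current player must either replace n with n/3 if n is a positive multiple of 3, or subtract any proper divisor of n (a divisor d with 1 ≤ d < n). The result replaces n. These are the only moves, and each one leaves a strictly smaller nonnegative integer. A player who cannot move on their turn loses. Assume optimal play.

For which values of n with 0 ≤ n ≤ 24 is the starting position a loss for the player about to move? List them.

Positions with no move are L. A position that does have a move is losing for the player to move precisely when every available move leads to a winning position for the opponent. Fill in the labels:
n=0: no move → L
n=1: no move → L
n=2: reaches L-position 1 → W
n=3: reaches L-position 1 → W
n=4: only reaches 2(W), 3(W), all W → L
n=5: reaches L-position 4 → W
n=6: reaches L-position 4 → W
n=7: only reaches 6(W), which is W → L
n=8: reaches L-position 4 → W
n=9: only reaches 3(W), 6(W), 8(W), all W → L
n=10: reaches L-position 9 → W
n=11: only reaches 10(W), which is W → L
n=12: reaches L-position 4 → W
n=13: only reaches 12(W), which is W → L
n=14: reaches L-position 7 → W
n=15: only reaches 5(W), 10(W), 12(W), 14(W), all W → L
n=16: reaches L-position 15 → W
n=17: only reaches 16(W), which is W → L
n=18: reaches L-position 9 → W
n=19: only reaches 18(W), which is W → L
n=20: reaches L-position 15 → W
n=21: reaches L-position 7 → W
n=22: reaches L-position 11 → W
n=23: only reaches 22(W), which is W → L
n=24: reaches L-position 23 → W
The losing starting values of n are exactly the entries labelled L in this table (11 of them).

0, 1, 4, 7, 9, 11, 13, 15, 17, 19, 23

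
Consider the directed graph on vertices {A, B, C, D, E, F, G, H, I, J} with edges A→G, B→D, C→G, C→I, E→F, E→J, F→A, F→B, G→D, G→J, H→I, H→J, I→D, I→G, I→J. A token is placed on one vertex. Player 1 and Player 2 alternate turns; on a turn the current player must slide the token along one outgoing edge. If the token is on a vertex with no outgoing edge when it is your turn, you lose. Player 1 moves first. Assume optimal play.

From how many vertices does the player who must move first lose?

Use the standard recursion: the mover loses at a terminal position; elsewhere, the mover wins exactly when some move hands the opponent an L position.
Every edge goes from a vertex to one that appears earlier in the order D, J, G, I, C, B, A, H, F, E, so processing vertices in that order labels each vertex after all of its successors.
D: no outgoing edge → L
J: no outgoing edge → L
G: can move to J, which is L ⇒ W
I: can move to J, which is L ⇒ W
C: moves to I(W), G(W); every one is W ⇒ L
B: can move to D, which is L ⇒ W
A: the only move is to G(W), a W ⇒ L
H: can move to J, which is L ⇒ W
F: can move to A, which is L ⇒ W
E: can move to J, which is L ⇒ W
The L vertices are A, C, D, J; that is 4 in all.

4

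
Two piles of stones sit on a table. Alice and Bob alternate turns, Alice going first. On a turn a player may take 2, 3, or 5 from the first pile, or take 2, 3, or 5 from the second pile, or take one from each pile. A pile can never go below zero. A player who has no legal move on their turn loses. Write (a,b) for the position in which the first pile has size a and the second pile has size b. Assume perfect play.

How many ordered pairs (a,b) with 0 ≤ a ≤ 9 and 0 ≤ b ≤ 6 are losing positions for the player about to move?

17

Build the W/L table. Terminal = L. A non-terminal position is W if it has a move to some L; otherwise it is L.
Every move lowers a or b (never raises either), so fill the grid row by row in increasing a, and left to right within a row: each cell's successors are then already labelled.
      b=0  b=1  b=2  b=3  b=4  b=5  b=6
a=0:    L    L    W    W    W    W    W
a=1:    L    W    W    W    L    W    W
a=2:    W    W    L    L    W    W    W
a=3:    W    W    L    W    W    W    L
a=4:    W    L    W    W    W    L    W
a=5:    W    W    W    W    L    L    W
a=6:    W    W    W    L    W    W    W
a=7:    L    W    W    W    W    W    L
a=8:    L    W    W    W    W    W    W
a=9:    W    W    L    W    W    W    W
Cells with no legal move (terminal, hence L): (0,0), (0,1), (1,0).
The remaining L cells, each justified by listing all of its moves:
(1,4): moves to (1,2)(W), (1,1)(W), (0,3)(W); every one is W ⇒ L
(2,2): moves to (0,2)(W), (2,0)(W), (1,1)(W); every one is W ⇒ L
(2,3): moves to (0,3)(W), (2,1)(W), (2,0)(W), (1,2)(W); every one is W ⇒ L
(3,2): moves to (1,2)(W), (0,2)(W), (3,0)(W), (2,1)(W); every one is W ⇒ L
(3,6): moves to (1,6)(W), (0,6)(W), (3,4)(W), (3,3)(W), (3,1)(W), (2,5)(W); every one is W ⇒ L
(4,1): moves to (2,1)(W), (1,1)(W), (3,0)(W); every one is W ⇒ L
(4,5): moves to (2,5)(W), (1,5)(W), (4,3)(W), (4,2)(W), (4,0)(W), (3,4)(W); every one is W ⇒ L
(5,4): moves to (3,4)(W), (2,4)(W), (0,4)(W), (5,2)(W), (5,1)(W), (4,3)(W); every one is W ⇒ L
(5,5): moves to (3,5)(W), (2,5)(W), (0,5)(W), (5,3)(W), (5,2)(W), (5,0)(W), (4,4)(W); every one is W ⇒ L
(6,3): moves to (4,3)(W), (3,3)(W), (1,3)(W), (6,1)(W), (6,0)(W), (5,2)(W); every one is W ⇒ L
(7,0): moves to (5,0)(W), (4,0)(W), (2,0)(W); every one is W ⇒ L
(7,6): moves to (5,6)(W), (4,6)(W), (2,6)(W), (7,4)(W), (7,3)(W), (7,1)(W), (6,5)(W); every one is W ⇒ L
(8,0): moves to (6,0)(W), (5,0)(W), (3,0)(W); every one is W ⇒ L
(9,2): moves to (7,2)(W), (6,2)(W), (4,2)(W), (9,0)(W), (8,1)(W); every one is W ⇒ L
Every other cell has at least one move into one of the L cells above, so it is W.
L cells per row: a=0: 2, a=1: 2, a=2: 2, a=3: 2, a=4: 2, a=5: 2, a=6: 1, a=7: 2, a=8: 1, a=9: 1; total 17.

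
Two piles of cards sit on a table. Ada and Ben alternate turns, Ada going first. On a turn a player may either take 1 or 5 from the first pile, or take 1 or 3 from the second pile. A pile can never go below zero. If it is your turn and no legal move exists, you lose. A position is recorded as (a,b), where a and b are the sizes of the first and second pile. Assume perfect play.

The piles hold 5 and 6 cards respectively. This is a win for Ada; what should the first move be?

Move to (4,6).

Label each position W (a win for the player to move) or L (a loss). A position with no legal move is L; any other position is W exactly when some move reaches an L, and L when every move reaches a W.
No move ever increases a pile, so every position that can arise here has a ≤ 5 and b ≤ 6; it is enough to label the cells with 0 ≤ a ≤ 5 and 0 ≤ b ≤ 6.
Every move lowers a or b (never raises either), so fill the grid row by row in increasing a, and left to right within a row: each cell's successors are then already labelled.
      b=0  b=1  b=2  b=3  b=4  b=5  b=6
a=0:    L    W    L    W    L    W    L
a=1:    W    L    W    L    W    L    W
a=2:    L    W    L    W    L    W    L
a=3:    W    L    W    L    W    L    W
a=4:    L    W    L    W    L    W    L
a=5:    W    L    W    L    W    L    W
Cells with no legal move (terminal, hence L): (0,0).
The remaining L cells, each justified by listing all of its moves:
(0,2): L (sole option (0,1)(W) is W)
(0,4): L (options (0,3)(W), (0,1)(W) are all W)
(0,6): L (options (0,5)(W), (0,3)(W) are all W)
(1,1): L (options (0,1)(W), (1,0)(W) are all W)
(1,3): L (options (0,3)(W), (1,2)(W), (1,0)(W) are all W)
(1,5): L (options (0,5)(W), (1,4)(W), (1,2)(W) are all W)
(2,0): L (sole option (1,0)(W) is W)
(2,2): L (options (1,2)(W), (2,1)(W) are all W)
(2,4): L (options (1,4)(W), (2,3)(W), (2,1)(W) are all W)
(2,6): L (options (1,6)(W), (2,5)(W), (2,3)(W) are all W)
(3,1): L (options (2,1)(W), (3,0)(W) are all W)
(3,3): L (options (2,3)(W), (3,2)(W), (3,0)(W) are all W)
(3,5): L (options (2,5)(W), (3,4)(W), (3,2)(W) are all W)
(4,0): L (sole option (3,0)(W) is W)
(4,2): L (options (3,2)(W), (4,1)(W) are all W)
(4,4): L (options (3,4)(W), (4,3)(W), (4,1)(W) are all W)
(4,6): L (options (3,6)(W), (4,5)(W), (4,3)(W) are all W)
(5,1): L (options (4,1)(W), (0,1)(W), (5,0)(W) are all W)
(5,3): L (options (4,3)(W), (0,3)(W), (5,2)(W), (5,0)(W) are all W)
(5,5): L (options (4,5)(W), (0,5)(W), (5,4)(W), (5,2)(W) are all W)
Every other cell has at least one move into one of the L cells above, so it is W.
From (5,6), the L positions reachable in one move are: (4,6), (0,6), (5,5), (5,3). Any move reaching one of these is winning.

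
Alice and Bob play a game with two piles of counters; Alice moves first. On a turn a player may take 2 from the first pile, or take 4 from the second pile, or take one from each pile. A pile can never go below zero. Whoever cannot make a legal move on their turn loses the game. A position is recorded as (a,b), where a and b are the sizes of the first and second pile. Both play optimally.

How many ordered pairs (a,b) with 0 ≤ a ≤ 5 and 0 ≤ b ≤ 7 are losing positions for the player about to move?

Classify positions by backward induction: terminal positions (no move available) are L. From any other position, the mover wins iff some move reaches an L.
Every move lowers a or b (never raises either), so fill the grid row by row in increasing a, and left to right within a row: each cell's successors are then already labelled.
      b=0  b=1  b=2  b=3  b=4  b=5  b=6  b=7
a=0:    L    L    L    L    W    W    W    W
a=1:    L    W    W    W    W    L    L    L
a=2:    W    W    W    W    L    L    W    W
a=3:    W    L    L    L    L    W    W    W
a=4:    L    L    W    W    W    W    L    L
a=5:    L    W    W    W    W    L    L    W
Cells with no legal move (terminal, hence L): (0,0), (0,1), (0,2), (0,3), (1,0).
The remaining L cells, each justified by listing all of its moves:
(1,5): L (options (1,1)(W), (0,4)(W) are all W)
(1,6): L (options (1,2)(W), (0,5)(W) are all W)
(1,7): L (options (1,3)(W), (0,6)(W) are all W)
(2,4): L (options (0,4)(W), (2,0)(W), (1,3)(W) are all W)
(2,5): L (options (0,5)(W), (2,1)(W), (1,4)(W) are all W)
(3,1): L (options (1,1)(W), (2,0)(W) are all W)
(3,2): L (options (1,2)(W), (2,1)(W) are all W)
(3,3): L (options (1,3)(W), (2,2)(W) are all W)
(3,4): L (options (1,4)(W), (3,0)(W), (2,3)(W) are all W)
(4,0): L (sole option (2,0)(W) is W)
(4,1): L (options (2,1)(W), (3,0)(W) are all W)
(4,6): L (options (2,6)(W), (4,2)(W), (3,5)(W) are all W)
(4,7): L (options (2,7)(W), (4,3)(W), (3,6)(W) are all W)
(5,0): L (sole option (3,0)(W) is W)
(5,5): L (options (3,5)(W), (5,1)(W), (4,4)(W) are all W)
(5,6): L (options (3,6)(W), (5,2)(W), (4,5)(W) are all W)
Every other cell has at least one move into one of the L cells above, so it is W.
L cells per row: a=0: 4, a=1: 4, a=2: 2, a=3: 4, a=4: 4, a=5: 3; total 21.

21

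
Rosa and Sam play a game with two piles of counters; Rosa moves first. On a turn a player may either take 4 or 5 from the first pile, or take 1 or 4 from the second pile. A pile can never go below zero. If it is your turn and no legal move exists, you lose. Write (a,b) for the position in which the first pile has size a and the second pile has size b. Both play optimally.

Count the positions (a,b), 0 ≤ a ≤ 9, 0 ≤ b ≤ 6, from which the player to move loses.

Compute win/loss labels from the base case upward. A position with no move is L. Any other position is W if it can reach an L in one move, else L.
Every move lowers a or b (never raises either), so fill the grid row by row in increasing a, and left to right within a row: each cell's successors are then already labelled.
      b=0  b=1  b=2  b=3  b=4  b=5  b=6
a=0:    L    W    L    W    W    L    W
a=1:    L    W    L    W    W    L    W
a=2:    L    W    L    W    W    L    W
a=3:    L    W    L    W    W    L    W
a=4:    W    L    W    L    W    W    L
a=5:    W    L    W    L    W    W    L
a=6:    W    L    W    L    W    W    L
a=7:    W    L    W    L    W    W    L
a=8:    W    W    W    W    L    W    W
a=9:    L    W    L    W    W    L    W
Cells with no legal move (terminal, hence L): (0,0), (1,0), (2,0), (3,0).
The remaining L cells, each justified by listing all of its moves:
(0,2): the only move is to (0,1)(W), a W ⇒ L
(0,5): moves to (0,4)(W), (0,1)(W); every one is W ⇒ L
(1,2): the only move is to (1,1)(W), a W ⇒ L
(1,5): moves to (1,4)(W), (1,1)(W); every one is W ⇒ L
(2,2): the only move is to (2,1)(W), a W ⇒ L
(2,5): moves to (2,4)(W), (2,1)(W); every one is W ⇒ L
(3,2): the only move is to (3,1)(W), a W ⇒ L
(3,5): moves to (3,4)(W), (3,1)(W); every one is W ⇒ L
(4,1): moves to (0,1)(W), (4,0)(W); every one is W ⇒ L
(4,3): moves to (0,3)(W), (4,2)(W); every one is W ⇒ L
(4,6): moves to (0,6)(W), (4,5)(W), (4,2)(W); every one is W ⇒ L
(5,1): moves to (1,1)(W), (0,1)(W), (5,0)(W); every one is W ⇒ L
(5,3): moves to (1,3)(W), (0,3)(W), (5,2)(W); every one is W ⇒ L
(5,6): moves to (1,6)(W), (0,6)(W), (5,5)(W), (5,2)(W); every one is W ⇒ L
(6,1): moves to (2,1)(W), (1,1)(W), (6,0)(W); every one is W ⇒ L
(6,3): moves to (2,3)(W), (1,3)(W), (6,2)(W); every one is W ⇒ L
(6,6): moves to (2,6)(W), (1,6)(W), (6,5)(W), (6,2)(W); every one is W ⇒ L
(7,1): moves to (3,1)(W), (2,1)(W), (7,0)(W); every one is W ⇒ L
(7,3): moves to (3,3)(W), (2,3)(W), (7,2)(W); every one is W ⇒ L
(7,6): moves to (3,6)(W), (2,6)(W), (7,5)(W), (7,2)(W); every one is W ⇒ L
(8,4): moves to (4,4)(W), (3,4)(W), (8,3)(W), (8,0)(W); every one is W ⇒ L
(9,0): moves to (5,0)(W), (4,0)(W); every one is W ⇒ L
(9,2): moves to (5,2)(W), (4,2)(W), (9,1)(W); every one is W ⇒ L
(9,5): moves to (5,5)(W), (4,5)(W), (9,4)(W), (9,1)(W); every one is W ⇒ L
Every other cell has at least one move into one of the L cells above, so it is W.
L cells per row: a=0: 3, a=1: 3, a=2: 3, a=3: 3, a=4: 3, a=5: 3, a=6: 3, a=7: 3, a=8: 1, a=9: 3; total 28.

28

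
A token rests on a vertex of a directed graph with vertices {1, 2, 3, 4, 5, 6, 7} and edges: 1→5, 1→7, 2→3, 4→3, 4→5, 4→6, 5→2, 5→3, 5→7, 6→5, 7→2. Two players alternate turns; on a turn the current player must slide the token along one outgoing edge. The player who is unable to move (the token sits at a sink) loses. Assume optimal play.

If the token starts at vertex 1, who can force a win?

Label each position W (a win for the player to move) or L (a loss). A position with no legal move is L; any other position is W exactly when some move reaches an L, and L when every move reaches a W.
Every edge goes from a vertex to one that appears earlier in the order 3, 2, 7, 5, 6, 1, 4, so processing vertices in that order labels each vertex after all of its successors.
3: no outgoing edge → L
2: reaches L-position 3 → W
7: only reaches 2(W), which is W → L
5: reaches L-position 7 → W
6: only reaches 5(W), which is W → L
1: reaches L-position 7 → W
4: reaches L-position 6 → W
From 1 the player to move can move to 7, reaching an L position.

The first player wins.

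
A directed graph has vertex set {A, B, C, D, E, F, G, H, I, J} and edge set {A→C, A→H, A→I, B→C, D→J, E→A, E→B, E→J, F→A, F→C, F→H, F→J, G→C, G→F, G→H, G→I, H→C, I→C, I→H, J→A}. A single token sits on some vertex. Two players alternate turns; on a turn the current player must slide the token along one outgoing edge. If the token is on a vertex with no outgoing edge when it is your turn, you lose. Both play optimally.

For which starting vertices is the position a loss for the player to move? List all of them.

C, J

Use the standard recursion: the mover loses at a terminal position; elsewhere, the mover wins exactly when some move hands the opponent an L position.
Every edge goes from a vertex to one that appears earlier in the order C, H, I, A, J, F, B, D, E, G, so processing vertices in that order labels each vertex after all of its successors.
C: no outgoing edge → L
H: can move to C, which is L ⇒ W
I: can move to C, which is L ⇒ W
A: can move to C, which is L ⇒ W
J: the only move is to A(W), a W ⇒ L
F: can move to J, which is L ⇒ W
B: can move to C, which is L ⇒ W
D: can move to J, which is L ⇒ W
E: can move to J, which is L ⇒ W
G: can move to C, which is L ⇒ W
The losing starting vertices are exactly the entries labelled L in this table (2 of them).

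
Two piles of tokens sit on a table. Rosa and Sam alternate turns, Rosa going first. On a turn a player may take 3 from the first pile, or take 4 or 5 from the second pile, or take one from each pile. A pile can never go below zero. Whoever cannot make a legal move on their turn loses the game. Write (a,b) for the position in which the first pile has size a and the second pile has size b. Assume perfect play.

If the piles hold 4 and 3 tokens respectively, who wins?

Sam wins.

Positions with no move are L. A position that does have a move is losing for the player to move precisely when every available move leads to a winning position for the opponent. Fill in the labels:
No move ever increases a pile, so every position that can arise here has a ≤ 4 and b ≤ 3; it is enough to label the cells with 0 ≤ a ≤ 4 and 0 ≤ b ≤ 3.
Every move lowers a or b (never raises either), so fill the grid row by row in increasing a, and left to right within a row: each cell's successors are then already labelled.
      b=0  b=1  b=2  b=3
a=0:    L    L    L    L
a=1:    L    W    W    W
a=2:    L    W    L    L
a=3:    W    W    W    W
a=4:    W    L    L    L
Cells with no legal move (terminal, hence L): (0,0), (0,1), (0,2), (0,3), (1,0), (2,0).
The remaining L cells, each justified by listing all of its moves:
(2,2): L (sole option (1,1)(W) is W)
(2,3): L (sole option (1,2)(W) is W)
(4,1): L (options (1,1)(W), (3,0)(W) are all W)
(4,2): L (options (1,2)(W), (3,1)(W) are all W)
(4,3): L (options (1,3)(W), (3,2)(W) are all W)
Every other cell has at least one move into one of the L cells above, so it is W.
Every move from (4,3) reaches a W position, so the mover loses.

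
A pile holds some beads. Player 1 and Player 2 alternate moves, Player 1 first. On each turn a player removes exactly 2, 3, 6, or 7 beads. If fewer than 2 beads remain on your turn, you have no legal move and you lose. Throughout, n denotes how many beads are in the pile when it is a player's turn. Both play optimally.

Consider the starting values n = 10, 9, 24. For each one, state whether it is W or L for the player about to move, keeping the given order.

10: L, 9: L, 24: W

Build the W/L table. Terminal = L. A non-terminal position is W if it has a move to some L; otherwise it is L.
n=0: no move → L
n=1: no move → L
n=2: can move to 0, which is L ⇒ W
n=3: can move to 1, which is L ⇒ W
n=4: can move to 1, which is L ⇒ W
n=5: moves to 3(W), 2(W); every one is W ⇒ L
n=6: can move to 0, which is L ⇒ W
n=7: can move to 5, which is L ⇒ W
n=8: can move to 5, which is L ⇒ W
n=9: moves to 7(W), 6(W), 3(W), 2(W); every one is W ⇒ L
n=10: moves to 8(W), 7(W), 4(W), 3(W); every one is W ⇒ L
n=11: can move to 9, which is L ⇒ W
n=12: can move to 10, which is L ⇒ W
n=13: can move to 10, which is L ⇒ W
n=14: moves to 12(W), 11(W), 8(W), 7(W); every one is W ⇒ L
n=15: can move to 9, which is L ⇒ W
n=16: can move to 14, which is L ⇒ W
n=17: can move to 14, which is L ⇒ W
n=18: moves to 16(W), 15(W), 12(W), 11(W); every one is W ⇒ L
n=19: moves to 17(W), 16(W), 13(W), 12(W); every one is W ⇒ L
n=20: can move to 18, which is L ⇒ W
n=21: can move to 19, which is L ⇒ W
n=22: can move to 19, which is L ⇒ W
n=23: moves to 21(W), 20(W), 17(W), 16(W); every one is W ⇒ L
n=24: can move to 18, which is L ⇒ W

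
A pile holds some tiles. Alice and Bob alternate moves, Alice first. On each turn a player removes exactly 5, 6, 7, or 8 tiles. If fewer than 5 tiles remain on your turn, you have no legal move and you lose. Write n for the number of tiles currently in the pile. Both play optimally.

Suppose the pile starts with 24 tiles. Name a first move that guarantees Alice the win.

Work bottom-up. With no move the player to move loses. Otherwise the position is W if at least one move leads to an L position for the opponent, and L if every move leads to a W.
n=0: no move → L
n=1: no move → L
n=2: no move → L
n=3: no move → L
n=4: no move → L
n=5: reaches L-position 0 → W
n=6: reaches L-position 1 → W
n=7: reaches L-position 2 → W
n=8: reaches L-position 3 → W
n=9: reaches L-position 4 → W
n=10: reaches L-position 4 → W
n=11: reaches L-position 4 → W
n=12: reaches L-position 4 → W
n=13: only reaches 8(W), 7(W), 6(W), 5(W), all W → L
n=14: only reaches 9(W), 8(W), 7(W), 6(W), all W → L
n=15: only reaches 10(W), 9(W), 8(W), 7(W), all W → L
n=16: only reaches 11(W), 10(W), 9(W), 8(W), all W → L
n=17: only reaches 12(W), 11(W), 10(W), 9(W), all W → L
n=18: reaches L-position 13 → W
n=19: reaches L-position 14 → W
n=20: reaches L-position 15 → W
n=21: reaches L-position 16 → W
n=22: reaches L-position 17 → W
n=23: reaches L-position 17 → W
n=24: reaches L-position 17 → W
From 24, the L positions reachable in one move are: 17, 16. Any move reaching one of these is winning.

Remove 7, leaving 17.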